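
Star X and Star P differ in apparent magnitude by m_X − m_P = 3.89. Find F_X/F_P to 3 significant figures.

0.0278

F_X/F_P = 10^(−(m_X − m_P)/2.5) = 10^(-3.89/2.5) = 10^-1.556 = 0.02780.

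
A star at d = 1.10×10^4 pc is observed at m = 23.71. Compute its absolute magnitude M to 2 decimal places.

8.50

M = m − 5 log₁₀(d/10 pc) = 23.71 − 5 log₁₀(1.10×10^4/10)
  = 23.71 − 5 × 3.041 = 23.71 − 15.21 = 8.50.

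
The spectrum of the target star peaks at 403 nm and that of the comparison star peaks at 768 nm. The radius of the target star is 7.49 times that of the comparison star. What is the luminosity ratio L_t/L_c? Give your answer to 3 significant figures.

Wien's law gives T ∝ 1/λ_max, so T_t/T_c = λ_c/λ_t = 768/403 = 1.906.
Then L ∝ R²T⁴ gives L_t/L_c = (7.49)² × (1.906)⁴ = 56.10 × 13.19 = 739.9.

740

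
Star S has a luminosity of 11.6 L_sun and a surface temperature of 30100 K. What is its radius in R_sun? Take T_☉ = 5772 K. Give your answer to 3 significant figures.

0.125 R_sun

R/R_☉ = √(L/L_☉) / (T/T_☉)² = √(11.6) / (5.215)²
       = 3.406 / 27.19 = 0.1252.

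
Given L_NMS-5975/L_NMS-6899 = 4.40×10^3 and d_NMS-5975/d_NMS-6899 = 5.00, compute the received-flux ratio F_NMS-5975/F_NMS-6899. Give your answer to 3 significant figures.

176

F = L/(4πd²), so F_NMS-5975/F_NMS-6899 = (L_NMS-5975/L_NMS-6899) / (d_NMS-5975/d_NMS-6899)²
= 4.40×10^3 / (5.00)² = 4.40×10^3 / 25.00 = 176.0.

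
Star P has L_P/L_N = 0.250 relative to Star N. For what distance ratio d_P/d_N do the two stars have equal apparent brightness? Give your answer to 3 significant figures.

Equal flux requires L_P/d_P² = L_N/d_N², so d_P/d_N = √(L_P/L_N)
= √(0.250) = 0.5000.

0.500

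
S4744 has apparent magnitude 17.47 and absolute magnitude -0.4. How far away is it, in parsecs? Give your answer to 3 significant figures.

3.75×10^4 pc

m − M = 5 log₁₀(d/10 pc)
17.47 − (-0.4) = 17.87 = 5 log₁₀(d/10)
d = 10 × 10^(17.87/5) = 10 × 10^3.574 = 3.750×10^4 pc.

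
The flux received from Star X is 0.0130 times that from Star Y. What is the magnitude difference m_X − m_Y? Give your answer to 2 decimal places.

4.72

m_X − m_Y = −2.5 log₁₀(F_X/F_Y) = −2.5 log₁₀(0.0130) = −2.5 × (-1.886) = 4.715.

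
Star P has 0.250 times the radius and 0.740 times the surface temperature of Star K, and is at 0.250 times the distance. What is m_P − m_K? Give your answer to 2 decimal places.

1.31

L_P/L_K = (0.250)²(0.740)⁴ = 0.01874.
F_P/F_K = (L_P/L_K)/(d_P/d_K)² = 0.01874/0.06250 = 0.2999.
m_P − m_K = −2.5 log₁₀(0.2999) = 1.31.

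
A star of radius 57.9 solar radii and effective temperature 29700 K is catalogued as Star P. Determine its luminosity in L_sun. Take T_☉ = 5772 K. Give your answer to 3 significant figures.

L/L_☉ = (R/R_☉)² (T/T_☉)⁴ = (57.9)² × (29700/5772)⁴
       = 3352 × (5.146)⁴ = 3352 × 701.0 = 2.350×10^6.

2.35×10^6 L_sun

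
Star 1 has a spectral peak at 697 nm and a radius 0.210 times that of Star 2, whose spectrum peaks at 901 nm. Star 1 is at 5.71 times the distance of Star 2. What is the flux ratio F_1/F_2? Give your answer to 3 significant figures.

0.00378

Wien's law: T_1/T_2 = λ_2/λ_1 = 901/697 = 1.293.
L_1/L_2 = (R_1/R_2)²(T_1/T_2)⁴ = (0.210)²(1.293)⁴ = 0.1231.
F_1/F_2 = (L_1/L_2)/(d_1/d_2)² = 0.1231/(5.71)² = 0.003777.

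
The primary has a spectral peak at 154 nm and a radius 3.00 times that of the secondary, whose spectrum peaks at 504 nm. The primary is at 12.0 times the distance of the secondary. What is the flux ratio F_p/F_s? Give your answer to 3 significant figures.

7.17

Wien's law: T_p/T_s = λ_s/λ_p = 504/154 = 3.273.
L_p/L_s = (R_p/R_s)²(T_p/T_s)⁴ = (3.00)²(3.273)⁴ = 1032.
F_p/F_s = (L_p/L_s)/(d_p/d_s)² = 1032/(12.0)² = 7.170.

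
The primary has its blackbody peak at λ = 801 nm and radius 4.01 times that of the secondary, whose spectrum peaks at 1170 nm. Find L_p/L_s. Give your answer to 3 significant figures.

Wien's law gives T ∝ 1/λ_max, so T_p/T_s = λ_s/λ_p = 1170/801 = 1.461.
Then L ∝ R²T⁴ gives L_p/L_s = (4.01)² × (1.461)⁴ = 16.08 × 4.552 = 73.20.

73.2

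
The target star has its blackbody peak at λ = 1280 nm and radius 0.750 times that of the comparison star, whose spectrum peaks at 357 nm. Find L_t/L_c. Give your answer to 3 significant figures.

Wien's law gives T ∝ 1/λ_max, so T_t/T_c = λ_c/λ_t = 357/1280 = 0.2789.
Then L ∝ R²T⁴ gives L_t/L_c = (0.750)² × (0.2789)⁴ = 0.5625 × 0.006051 = 0.003404.

0.00340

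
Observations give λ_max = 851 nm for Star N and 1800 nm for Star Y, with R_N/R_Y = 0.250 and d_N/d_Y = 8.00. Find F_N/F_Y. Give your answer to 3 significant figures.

Wien's law: T_N/T_Y = λ_Y/λ_N = 1800/851 = 2.115.
L_N/L_Y = (R_N/R_Y)²(T_N/T_Y)⁴ = (0.250)²(2.115)⁴ = 1.251.
F_N/F_Y = (L_N/L_Y)/(d_N/d_Y)² = 1.251/(8.00)² = 0.01955.

0.0195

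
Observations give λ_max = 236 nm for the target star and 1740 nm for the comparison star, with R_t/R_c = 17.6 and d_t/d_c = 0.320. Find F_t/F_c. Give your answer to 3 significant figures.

Wien's law: T_t/T_c = λ_c/λ_t = 1740/236 = 7.373.
L_t/L_c = (R_t/R_c)²(T_t/T_c)⁴ = (17.6)²(7.373)⁴ = 9.153×10^5.
F_t/F_c = (L_t/L_c)/(d_t/d_c)² = 9.153×10^5/(0.320)² = 8.939×10^6.

8.94×10^6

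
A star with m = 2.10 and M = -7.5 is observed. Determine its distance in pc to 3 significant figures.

832 pc

m − M = 5 log₁₀(d/10 pc)
2.10 − (-7.5) = 9.60 = 5 log₁₀(d/10)
d = 10 × 10^(9.60/5) = 10 × 10^1.920 = 831.8 pc.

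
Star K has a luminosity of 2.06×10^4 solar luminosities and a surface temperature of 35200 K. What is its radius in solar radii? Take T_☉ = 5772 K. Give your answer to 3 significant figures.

3.86 solar radii

R/R_☉ = √(L/L_☉) / (T/T_☉)² = √(2.06×10^4) / (6.098)²
       = 143.5 / 37.19 = 3.859.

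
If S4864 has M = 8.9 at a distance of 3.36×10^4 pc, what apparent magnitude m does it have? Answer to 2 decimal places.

m = M + 5 log₁₀(d/10 pc) = 8.9 + 5 log₁₀(3.36×10^4/10)
  = 8.9 + 5 × 3.526 = 8.9 + 17.63 = 26.53.

26.53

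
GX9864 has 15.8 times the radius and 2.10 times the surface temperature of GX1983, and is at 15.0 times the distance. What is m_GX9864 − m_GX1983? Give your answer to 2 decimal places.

L_GX9864/L_GX1983 = (15.8)²(2.10)⁴ = 4855.
F_GX9864/F_GX1983 = (L_GX9864/L_GX1983)/(d_GX9864/d_GX1983)² = 4855/225.0 = 21.58.
m_GX9864 − m_GX1983 = −2.5 log₁₀(21.58) = -3.34.

-3.34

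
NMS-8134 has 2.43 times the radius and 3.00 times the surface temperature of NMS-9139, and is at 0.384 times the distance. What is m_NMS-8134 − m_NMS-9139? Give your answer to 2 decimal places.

-8.78

L_NMS-8134/L_NMS-9139 = (2.43)²(3.00)⁴ = 478.3.
F_NMS-8134/F_NMS-9139 = (L_NMS-8134/L_NMS-9139)/(d_NMS-8134/d_NMS-9139)² = 478.3/0.1475 = 3244.
m_NMS-8134 − m_NMS-9139 = −2.5 log₁₀(3244) = -8.78.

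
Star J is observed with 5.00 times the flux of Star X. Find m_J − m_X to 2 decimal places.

m_J − m_X = −2.5 log₁₀(F_J/F_X) = −2.5 log₁₀(5.00) = −2.5 × (0.699) = -1.747.

-1.75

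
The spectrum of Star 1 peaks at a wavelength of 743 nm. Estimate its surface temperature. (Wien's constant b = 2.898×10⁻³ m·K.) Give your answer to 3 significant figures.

3.90×10^3 K

T = b/λ_max = 2.898×10⁻³ / (743×10⁻⁹) = 3900 K.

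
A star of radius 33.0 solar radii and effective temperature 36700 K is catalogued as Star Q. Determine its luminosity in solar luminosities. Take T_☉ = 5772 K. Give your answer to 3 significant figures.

L/L_☉ = (R/R_☉)² (T/T_☉)⁴ = (33.0)² × (36700/5772)⁴
       = 1089 × (6.358)⁴ = 1089 × 1634 = 1.780×10^6.

1.78×10^6 solar luminosities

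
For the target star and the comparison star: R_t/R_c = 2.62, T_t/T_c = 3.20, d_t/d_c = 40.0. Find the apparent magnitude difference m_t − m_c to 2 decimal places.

L_t/L_c = (2.62)²(3.20)⁴ = 719.8.
F_t/F_c = (L_t/L_c)/(d_t/d_c)² = 719.8/1600 = 0.4499.
m_t − m_c = −2.5 log₁₀(0.4499) = 0.87.

0.87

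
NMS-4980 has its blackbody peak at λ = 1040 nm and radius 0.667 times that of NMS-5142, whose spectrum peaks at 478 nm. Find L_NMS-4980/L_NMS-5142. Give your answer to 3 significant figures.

0.0199

Wien's law gives T ∝ 1/λ_max, so T_NMS-4980/T_NMS-5142 = λ_NMS-5142/λ_NMS-4980 = 478/1040 = 0.4596.
Then L ∝ R²T⁴ gives L_NMS-4980/L_NMS-5142 = (0.667)² × (0.4596)⁴ = 0.4449 × 0.04463 = 0.01985.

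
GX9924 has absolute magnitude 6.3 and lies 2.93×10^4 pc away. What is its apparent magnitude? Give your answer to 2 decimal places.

m = M + 5 log₁₀(d/10 pc) = 6.3 + 5 log₁₀(2.93×10^4/10)
  = 6.3 + 5 × 3.467 = 6.3 + 17.33 = 23.63.

23.63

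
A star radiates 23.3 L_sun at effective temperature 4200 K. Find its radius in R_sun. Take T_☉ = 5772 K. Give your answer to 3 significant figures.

9.12 R_sun

R/R_☉ = √(L/L_☉) / (T/T_☉)² = √(23.3) / (0.7277)²
       = 4.827 / 0.5295 = 9.117.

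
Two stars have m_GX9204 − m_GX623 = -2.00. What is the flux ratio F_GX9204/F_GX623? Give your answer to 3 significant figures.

6.31

F_GX9204/F_GX623 = 10^(−(m_GX9204 − m_GX623)/2.5) = 10^(2.00/2.5) = 10^0.800 = 6.310.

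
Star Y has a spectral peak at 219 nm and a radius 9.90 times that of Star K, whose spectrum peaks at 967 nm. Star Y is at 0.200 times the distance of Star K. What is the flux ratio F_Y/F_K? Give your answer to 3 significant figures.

9.31×10^5

Wien's law: T_Y/T_K = λ_K/λ_Y = 967/219 = 4.416.
L_Y/L_K = (R_Y/R_K)²(T_Y/T_K)⁴ = (9.90)²(4.416)⁴ = 3.726×10^4.
F_Y/F_K = (L_Y/L_K)/(d_Y/d_K)² = 3.726×10^4/(0.200)² = 9.314×10^5.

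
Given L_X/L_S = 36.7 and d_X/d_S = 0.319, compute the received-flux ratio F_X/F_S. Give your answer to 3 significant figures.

361

F = L/(4πd²), so F_X/F_S = (L_X/L_S) / (d_X/d_S)²
= 36.7 / (0.319)² = 36.7 / 0.1018 = 360.6.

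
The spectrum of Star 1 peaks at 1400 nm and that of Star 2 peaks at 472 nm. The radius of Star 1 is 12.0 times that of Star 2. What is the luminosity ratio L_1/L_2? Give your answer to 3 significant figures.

1.86

Wien's law gives T ∝ 1/λ_max, so T_1/T_2 = λ_2/λ_1 = 472/1400 = 0.3371.
Then L ∝ R²T⁴ gives L_1/L_2 = (12.0)² × (0.3371)⁴ = 144.0 × 0.01292 = 1.860.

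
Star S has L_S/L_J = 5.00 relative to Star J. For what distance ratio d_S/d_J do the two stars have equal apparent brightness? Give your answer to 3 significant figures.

2.24

Equal flux requires L_S/d_S² = L_J/d_J², so d_S/d_J = √(L_S/L_J)
= √(5.00) = 2.236.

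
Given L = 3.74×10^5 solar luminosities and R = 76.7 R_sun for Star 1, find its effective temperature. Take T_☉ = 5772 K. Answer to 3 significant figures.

T/T_☉ = (L/L_☉)^(1/4) / (R/R_☉)^(1/2)
T = 5772 × (3.74×10^5)^(1/4) / √(76.7) = 5772 × 24.73 / 8.758 = 1.630×10^4 K.

1.63×10^4 K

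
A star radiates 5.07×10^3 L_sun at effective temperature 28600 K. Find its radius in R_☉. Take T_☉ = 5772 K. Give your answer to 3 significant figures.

R/R_☉ = √(L/L_☉) / (T/T_☉)² = √(5.07×10^3) / (4.955)²
       = 71.20 / 24.55 = 2.900.

2.90 R_☉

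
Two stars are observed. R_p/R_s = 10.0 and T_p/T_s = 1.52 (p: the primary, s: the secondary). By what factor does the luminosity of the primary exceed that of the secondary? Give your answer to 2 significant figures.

From the Stefan–Boltzmann law, L ∝ R²T⁴, so
L_p/L_s = (R_p/R_s)² (T_p/T_s)⁴ = (10.0)² × (1.52)⁴ = 100.0 × 5.338 = 533.8.

5.3×10^2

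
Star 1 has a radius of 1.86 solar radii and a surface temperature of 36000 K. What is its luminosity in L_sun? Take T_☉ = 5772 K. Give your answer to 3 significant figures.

L/L_☉ = (R/R_☉)² (T/T_☉)⁴ = (1.86)² × (36000/5772)⁴
       = 3.460 × (6.237)⁴ = 3.460 × 1513 = 5235.

5.24×10^3 L_sun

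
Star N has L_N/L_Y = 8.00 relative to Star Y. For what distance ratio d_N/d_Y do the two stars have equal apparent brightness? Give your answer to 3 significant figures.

2.83

Equal flux requires L_N/d_N² = L_Y/d_Y², so d_N/d_Y = √(L_N/L_Y)
= √(8.00) = 2.828.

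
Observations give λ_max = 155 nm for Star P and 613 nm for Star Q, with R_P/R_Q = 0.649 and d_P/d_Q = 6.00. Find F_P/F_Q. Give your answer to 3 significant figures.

Wien's law: T_P/T_Q = λ_Q/λ_P = 613/155 = 3.955.
L_P/L_Q = (R_P/R_Q)²(T_P/T_Q)⁴ = (0.649)²(3.955)⁴ = 103.0.
F_P/F_Q = (L_P/L_Q)/(d_P/d_Q)² = 103.0/(6.00)² = 2.862.

2.86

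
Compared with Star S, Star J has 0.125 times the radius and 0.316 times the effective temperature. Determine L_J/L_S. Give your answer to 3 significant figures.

From the Stefan–Boltzmann law, L ∝ R²T⁴, so
L_J/L_S = (R_J/R_S)² (T_J/T_S)⁴ = (0.125)² × (0.316)⁴ = 0.01562 × 0.009971 = 1.558×10^-4.

1.56×10^-4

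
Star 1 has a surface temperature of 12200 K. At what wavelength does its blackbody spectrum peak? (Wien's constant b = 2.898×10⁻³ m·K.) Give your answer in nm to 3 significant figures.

238 nm

λ_max = b/T = 2.898×10⁻³ / 12200 = 2.38×10^-7 m = 237.5 nm.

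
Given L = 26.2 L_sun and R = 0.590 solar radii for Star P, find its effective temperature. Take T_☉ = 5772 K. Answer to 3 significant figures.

1.70×10^4 K

T/T_☉ = (L/L_☉)^(1/4) / (R/R_☉)^(1/2)
T = 5772 × (26.2)^(1/4) / √(0.590) = 5772 × 2.262 / 0.7681 = 1.700×10^4 K.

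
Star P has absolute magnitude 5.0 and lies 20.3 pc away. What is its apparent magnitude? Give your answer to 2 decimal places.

6.54

m = M + 5 log₁₀(d/10 pc) = 5.0 + 5 log₁₀(20.3/10)
  = 5.0 + 5 × 0.307 = 5.0 + 1.54 = 6.54.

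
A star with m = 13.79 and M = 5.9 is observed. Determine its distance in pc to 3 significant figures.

378 pc

m − M = 5 log₁₀(d/10 pc)
13.79 − (5.9) = 7.89 = 5 log₁₀(d/10)
d = 10 × 10^(7.89/5) = 10 × 10^1.578 = 378.4 pc.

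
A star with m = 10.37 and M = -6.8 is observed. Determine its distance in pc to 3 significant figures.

m − M = 5 log₁₀(d/10 pc)
10.37 − (-6.8) = 17.17 = 5 log₁₀(d/10)
d = 10 × 10^(17.17/5) = 10 × 10^3.434 = 2.716×10^4 pc.

2.72×10^4 pc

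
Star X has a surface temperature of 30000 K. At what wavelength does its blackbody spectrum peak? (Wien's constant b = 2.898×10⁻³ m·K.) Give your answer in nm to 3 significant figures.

96.6 nm

λ_max = b/T = 2.898×10⁻³ / 30000 = 9.66×10^-8 m = 96.60 nm.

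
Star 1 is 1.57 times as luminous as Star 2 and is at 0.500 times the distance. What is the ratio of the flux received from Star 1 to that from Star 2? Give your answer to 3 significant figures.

F = L/(4πd²), so F_1/F_2 = (L_1/L_2) / (d_1/d_2)²
= 1.57 / (0.500)² = 1.57 / 0.2500 = 6.280.

6.28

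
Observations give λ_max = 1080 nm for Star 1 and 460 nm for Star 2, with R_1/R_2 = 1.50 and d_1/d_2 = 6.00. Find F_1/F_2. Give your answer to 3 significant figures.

0.00206

Wien's law: T_1/T_2 = λ_2/λ_1 = 460/1080 = 0.4259.
L_1/L_2 = (R_1/R_2)²(T_1/T_2)⁴ = (1.50)²(0.4259)⁴ = 0.07405.
F_1/F_2 = (L_1/L_2)/(d_1/d_2)² = 0.07405/(6.00)² = 0.002057.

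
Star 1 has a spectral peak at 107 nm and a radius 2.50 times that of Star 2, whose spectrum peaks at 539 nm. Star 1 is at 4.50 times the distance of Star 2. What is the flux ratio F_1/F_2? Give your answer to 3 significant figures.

199

Wien's law: T_1/T_2 = λ_2/λ_1 = 539/107 = 5.037.
L_1/L_2 = (R_1/R_2)²(T_1/T_2)⁴ = (2.50)²(5.037)⁴ = 4024.
F_1/F_2 = (L_1/L_2)/(d_1/d_2)² = 4024/(4.50)² = 198.7.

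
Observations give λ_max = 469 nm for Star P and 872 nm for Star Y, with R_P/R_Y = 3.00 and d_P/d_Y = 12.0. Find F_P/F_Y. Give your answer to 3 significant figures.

Wien's law: T_P/T_Y = λ_Y/λ_P = 872/469 = 1.859.
L_P/L_Y = (R_P/R_Y)²(T_P/T_Y)⁴ = (3.00)²(1.859)⁴ = 107.6.
F_P/F_Y = (L_P/L_Y)/(d_P/d_Y)² = 107.6/(12.0)² = 0.7469.

0.747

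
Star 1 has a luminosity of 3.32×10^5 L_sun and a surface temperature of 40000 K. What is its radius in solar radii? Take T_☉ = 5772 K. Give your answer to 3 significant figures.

12.0 solar radii

R/R_☉ = √(L/L_☉) / (T/T_☉)² = √(3.32×10^5) / (6.930)²
       = 576.2 / 48.02 = 12.00.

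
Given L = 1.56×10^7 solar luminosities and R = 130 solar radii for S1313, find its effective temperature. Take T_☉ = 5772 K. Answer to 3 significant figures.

T/T_☉ = (L/L_☉)^(1/4) / (R/R_☉)^(1/2)
T = 5772 × (1.56×10^7)^(1/4) / √(130) = 5772 × 62.85 / 11.40 = 3.182×10^4 K.

3.18×10^4 K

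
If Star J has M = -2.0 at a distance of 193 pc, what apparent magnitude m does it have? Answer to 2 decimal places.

4.43

m = M + 5 log₁₀(d/10 pc) = -2.0 + 5 log₁₀(193/10)
  = -2.0 + 5 × 1.286 = -2.0 + 6.43 = 4.43.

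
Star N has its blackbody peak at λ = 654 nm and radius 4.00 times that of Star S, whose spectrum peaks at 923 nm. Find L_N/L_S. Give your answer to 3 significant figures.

Wien's law gives T ∝ 1/λ_max, so T_N/T_S = λ_S/λ_N = 923/654 = 1.411.
Then L ∝ R²T⁴ gives L_N/L_S = (4.00)² × (1.411)⁴ = 16.00 × 3.967 = 63.48.

63.5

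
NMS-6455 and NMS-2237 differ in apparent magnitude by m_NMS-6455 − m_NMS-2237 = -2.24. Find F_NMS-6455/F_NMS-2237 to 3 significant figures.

F_NMS-6455/F_NMS-2237 = 10^(−(m_NMS-6455 − m_NMS-2237)/2.5) = 10^(2.24/2.5) = 10^0.896 = 7.870.

7.87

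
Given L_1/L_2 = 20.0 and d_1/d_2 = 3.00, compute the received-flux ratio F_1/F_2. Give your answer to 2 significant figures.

F = L/(4πd²), so F_1/F_2 = (L_1/L_2) / (d_1/d_2)²
= 20.0 / (3.00)² = 20.0 / 9.000 = 2.222.

2.2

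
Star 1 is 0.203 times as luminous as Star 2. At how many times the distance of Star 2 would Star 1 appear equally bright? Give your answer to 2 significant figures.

Equal flux requires L_1/d_1² = L_2/d_2², so d_1/d_2 = √(L_1/L_2)
= √(0.203) = 0.4506.

0.45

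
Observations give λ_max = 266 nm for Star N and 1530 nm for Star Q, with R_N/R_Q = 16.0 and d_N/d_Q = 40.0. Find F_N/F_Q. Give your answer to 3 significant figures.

Wien's law: T_N/T_Q = λ_Q/λ_N = 1530/266 = 5.752.
L_N/L_Q = (R_N/R_Q)²(T_N/T_Q)⁴ = (16.0)²(5.752)⁴ = 2.802×10^5.
F_N/F_Q = (L_N/L_Q)/(d_N/d_Q)² = 2.802×10^5/(40.0)² = 175.1.

175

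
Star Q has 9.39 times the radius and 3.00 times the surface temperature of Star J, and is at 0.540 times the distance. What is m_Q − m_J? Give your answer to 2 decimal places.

L_Q/L_J = (9.39)²(3.00)⁴ = 7142.
F_Q/F_J = (L_Q/L_J)/(d_Q/d_J)² = 7142/0.2916 = 2.449×10^4.
m_Q − m_J = −2.5 log₁₀(2.449×10^4) = -10.97.

-10.97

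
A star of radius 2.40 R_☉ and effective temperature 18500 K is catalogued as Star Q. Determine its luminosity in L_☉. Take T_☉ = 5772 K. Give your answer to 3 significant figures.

608 L_☉

L/L_☉ = (R/R_☉)² (T/T_☉)⁴ = (2.40)² × (18500/5772)⁴
       = 5.760 × (3.205)⁴ = 5.760 × 105.5 = 607.9.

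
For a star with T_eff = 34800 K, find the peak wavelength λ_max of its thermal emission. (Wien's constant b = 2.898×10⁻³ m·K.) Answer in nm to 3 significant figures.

λ_max = b/T = 2.898×10⁻³ / 34800 = 8.33×10^-8 m = 83.28 nm.

83.3 nm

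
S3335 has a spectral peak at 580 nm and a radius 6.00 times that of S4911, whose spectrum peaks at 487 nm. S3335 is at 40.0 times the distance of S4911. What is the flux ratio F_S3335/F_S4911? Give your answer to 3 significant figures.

0.0112

Wien's law: T_S3335/T_S4911 = λ_S4911/λ_S3335 = 487/580 = 0.8397.
L_S3335/L_S4911 = (R_S3335/R_S4911)²(T_S3335/T_S4911)⁴ = (6.00)²(0.8397)⁴ = 17.89.
F_S3335/F_S4911 = (L_S3335/L_S4911)/(d_S3335/d_S4911)² = 17.89/(40.0)² = 0.01118.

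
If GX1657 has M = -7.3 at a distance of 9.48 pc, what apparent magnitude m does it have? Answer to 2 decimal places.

m = M + 5 log₁₀(d/10 pc) = -7.3 + 5 log₁₀(9.48/10)
  = -7.3 + 5 × -0.023 = -7.3 + -0.12 = -7.42.

-7.42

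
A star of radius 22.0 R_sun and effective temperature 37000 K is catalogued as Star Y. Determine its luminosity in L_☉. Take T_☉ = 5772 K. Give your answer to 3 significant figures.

8.17×10^5 L_☉

L/L_☉ = (R/R_☉)² (T/T_☉)⁴ = (22.0)² × (37000/5772)⁴
       = 484.0 × (6.410)⁴ = 484.0 × 1689 = 8.172×10^5.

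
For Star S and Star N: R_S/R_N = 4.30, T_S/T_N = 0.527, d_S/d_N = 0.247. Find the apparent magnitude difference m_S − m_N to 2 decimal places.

-3.42

L_S/L_N = (4.30)²(0.527)⁴ = 1.426.
F_S/F_N = (L_S/L_N)/(d_S/d_N)² = 1.426/0.06101 = 23.38.
m_S − m_N = −2.5 log₁₀(23.38) = -3.42.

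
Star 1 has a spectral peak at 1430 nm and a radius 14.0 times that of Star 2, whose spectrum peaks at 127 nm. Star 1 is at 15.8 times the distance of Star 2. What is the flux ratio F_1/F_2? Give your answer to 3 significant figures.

Wien's law: T_1/T_2 = λ_2/λ_1 = 127/1430 = 0.08881.
L_1/L_2 = (R_1/R_2)²(T_1/T_2)⁴ = (14.0)²(0.08881)⁴ = 0.01219.
F_1/F_2 = (L_1/L_2)/(d_1/d_2)² = 0.01219/(15.8)² = 4.884×10^-5.

4.88×10^-5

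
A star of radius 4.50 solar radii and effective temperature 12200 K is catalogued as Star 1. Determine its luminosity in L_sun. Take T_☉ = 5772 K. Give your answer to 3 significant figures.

404 L_sun

L/L_☉ = (R/R_☉)² (T/T_☉)⁴ = (4.50)² × (12200/5772)⁴
       = 20.25 × (2.114)⁴ = 20.25 × 19.96 = 404.2.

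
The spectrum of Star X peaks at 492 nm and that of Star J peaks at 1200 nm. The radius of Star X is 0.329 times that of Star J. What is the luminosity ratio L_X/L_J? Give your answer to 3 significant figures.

Wien's law gives T ∝ 1/λ_max, so T_X/T_J = λ_J/λ_X = 1200/492 = 2.439.
Then L ∝ R²T⁴ gives L_X/L_J = (0.329)² × (2.439)⁴ = 0.1082 × 35.39 = 3.831.

3.83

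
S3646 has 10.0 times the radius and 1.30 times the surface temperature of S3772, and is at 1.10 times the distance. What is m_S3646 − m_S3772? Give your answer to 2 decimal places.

L_S3646/L_S3772 = (10.0)²(1.30)⁴ = 285.6.
F_S3646/F_S3772 = (L_S3646/L_S3772)/(d_S3646/d_S3772)² = 285.6/1.210 = 236.0.
m_S3646 − m_S3772 = −2.5 log₁₀(236.0) = -5.93.

-5.93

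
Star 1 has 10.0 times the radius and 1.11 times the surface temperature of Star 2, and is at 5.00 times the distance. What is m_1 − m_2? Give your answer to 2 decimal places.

L_1/L_2 = (10.0)²(1.11)⁴ = 151.8.
F_1/F_2 = (L_1/L_2)/(d_1/d_2)² = 151.8/25.00 = 6.072.
m_1 − m_2 = −2.5 log₁₀(6.072) = -1.96.

-1.96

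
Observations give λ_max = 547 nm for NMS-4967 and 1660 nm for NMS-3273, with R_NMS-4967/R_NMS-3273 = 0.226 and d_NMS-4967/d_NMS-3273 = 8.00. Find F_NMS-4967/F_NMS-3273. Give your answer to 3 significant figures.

0.0677

Wien's law: T_NMS-4967/T_NMS-3273 = λ_NMS-3273/λ_NMS-4967 = 1660/547 = 3.035.
L_NMS-4967/L_NMS-3273 = (R_NMS-4967/R_NMS-3273)²(T_NMS-4967/T_NMS-3273)⁴ = (0.226)²(3.035)⁴ = 4.332.
F_NMS-4967/F_NMS-3273 = (L_NMS-4967/L_NMS-3273)/(d_NMS-4967/d_NMS-3273)² = 4.332/(8.00)² = 0.06769.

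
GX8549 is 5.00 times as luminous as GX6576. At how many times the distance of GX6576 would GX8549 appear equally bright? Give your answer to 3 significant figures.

2.24

Equal flux requires L_GX8549/d_GX8549² = L_GX6576/d_GX6576², so d_GX8549/d_GX6576 = √(L_GX8549/L_GX6576)
= √(5.00) = 2.236.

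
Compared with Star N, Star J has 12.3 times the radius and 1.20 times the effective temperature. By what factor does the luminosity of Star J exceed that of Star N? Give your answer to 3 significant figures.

From the Stefan–Boltzmann law, L ∝ R²T⁴, so
L_J/L_N = (R_J/R_N)² (T_J/T_N)⁴ = (12.3)² × (1.20)⁴ = 151.3 × 2.074 = 313.7.

314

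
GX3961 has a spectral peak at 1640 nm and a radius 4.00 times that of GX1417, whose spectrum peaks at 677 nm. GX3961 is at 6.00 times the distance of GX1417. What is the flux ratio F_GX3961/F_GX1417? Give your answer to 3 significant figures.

Wien's law: T_GX3961/T_GX1417 = λ_GX1417/λ_GX3961 = 677/1640 = 0.4128.
L_GX3961/L_GX1417 = (R_GX3961/R_GX1417)²(T_GX3961/T_GX1417)⁴ = (4.00)²(0.4128)⁴ = 0.4646.
F_GX3961/F_GX1417 = (L_GX3961/L_GX1417)/(d_GX3961/d_GX1417)² = 0.4646/(6.00)² = 0.01291.

0.0129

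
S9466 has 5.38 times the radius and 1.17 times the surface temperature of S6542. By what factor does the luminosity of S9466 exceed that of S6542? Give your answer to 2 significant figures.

54

From the Stefan–Boltzmann law, L ∝ R²T⁴, so
L_S9466/L_S6542 = (R_S9466/R_S6542)² (T_S9466/T_S6542)⁴ = (5.38)² × (1.17)⁴ = 28.94 × 1.874 = 54.24.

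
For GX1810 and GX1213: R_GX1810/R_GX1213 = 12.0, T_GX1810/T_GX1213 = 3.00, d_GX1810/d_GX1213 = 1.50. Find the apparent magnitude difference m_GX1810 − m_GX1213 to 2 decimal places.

-9.29

L_GX1810/L_GX1213 = (12.0)²(3.00)⁴ = 1.166×10^4.
F_GX1810/F_GX1213 = (L_GX1810/L_GX1213)/(d_GX1810/d_GX1213)² = 1.166×10^4/2.250 = 5184.
m_GX1810 − m_GX1213 = −2.5 log₁₀(5184) = -9.29.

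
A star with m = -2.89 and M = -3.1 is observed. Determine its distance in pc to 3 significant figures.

11.0 pc

m − M = 5 log₁₀(d/10 pc)
-2.89 − (-3.1) = 0.21 = 5 log₁₀(d/10)
d = 10 × 10^(0.21/5) = 10 × 10^0.042 = 11.02 pc.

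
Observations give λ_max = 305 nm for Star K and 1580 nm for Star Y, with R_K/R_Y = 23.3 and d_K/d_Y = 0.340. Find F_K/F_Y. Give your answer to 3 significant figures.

Wien's law: T_K/T_Y = λ_Y/λ_K = 1580/305 = 5.180.
L_K/L_Y = (R_K/R_Y)²(T_K/T_Y)⁴ = (23.3)²(5.180)⁴ = 3.910×10^5.
F_K/F_Y = (L_K/L_Y)/(d_K/d_Y)² = 3.910×10^5/(0.340)² = 3.382×10^6.

3.38×10^6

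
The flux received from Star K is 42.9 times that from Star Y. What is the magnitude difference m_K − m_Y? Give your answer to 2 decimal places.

-4.08

m_K − m_Y = −2.5 log₁₀(F_K/F_Y) = −2.5 log₁₀(42.9) = −2.5 × (1.632) = -4.081.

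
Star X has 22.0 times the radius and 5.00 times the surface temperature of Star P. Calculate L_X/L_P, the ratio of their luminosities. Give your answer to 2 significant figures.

3.0×10^5

From the Stefan–Boltzmann law, L ∝ R²T⁴, so
L_X/L_P = (R_X/R_P)² (T_X/T_P)⁴ = (22.0)² × (5.00)⁴ = 484.0 × 625.0 = 3.025×10^5.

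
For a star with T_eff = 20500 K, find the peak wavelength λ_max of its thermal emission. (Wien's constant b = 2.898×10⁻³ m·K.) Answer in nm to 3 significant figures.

141 nm

λ_max = b/T = 2.898×10⁻³ / 20500 = 1.41×10^-7 m = 141.4 nm.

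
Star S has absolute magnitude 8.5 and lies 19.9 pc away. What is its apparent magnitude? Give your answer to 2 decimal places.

m = M + 5 log₁₀(d/10 pc) = 8.5 + 5 log₁₀(19.9/10)
  = 8.5 + 5 × 0.299 = 8.5 + 1.49 = 9.99.

9.99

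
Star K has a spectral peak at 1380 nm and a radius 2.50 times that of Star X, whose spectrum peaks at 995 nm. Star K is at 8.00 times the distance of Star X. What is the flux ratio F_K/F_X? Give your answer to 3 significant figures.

Wien's law: T_K/T_X = λ_X/λ_K = 995/1380 = 0.7210.
L_K/L_X = (R_K/R_X)²(T_K/T_X)⁴ = (2.50)²(0.7210)⁴ = 1.689.
F_K/F_X = (L_K/L_X)/(d_K/d_X)² = 1.689/(8.00)² = 0.02639.

0.0264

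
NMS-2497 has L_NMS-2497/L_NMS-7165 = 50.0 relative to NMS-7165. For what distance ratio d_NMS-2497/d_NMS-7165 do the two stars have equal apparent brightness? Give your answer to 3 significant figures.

7.07

Equal flux requires L_NMS-2497/d_NMS-2497² = L_NMS-7165/d_NMS-7165², so d_NMS-2497/d_NMS-7165 = √(L_NMS-2497/L_NMS-7165)
= √(50.0) = 7.071.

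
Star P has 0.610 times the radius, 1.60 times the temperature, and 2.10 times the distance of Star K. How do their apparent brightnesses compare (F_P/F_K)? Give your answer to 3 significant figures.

L_P/L_K = (R_P/R_K)²(T_P/T_K)⁴ = (0.610)² × (1.60)⁴ = 2.439.
F_P/F_K = (L_P/L_K)/(d_P/d_K)² = 2.439 / (2.10)² = 0.5530.

0.553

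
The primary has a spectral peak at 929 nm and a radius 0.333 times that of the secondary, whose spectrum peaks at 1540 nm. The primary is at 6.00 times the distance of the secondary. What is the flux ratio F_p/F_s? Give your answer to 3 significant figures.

Wien's law: T_p/T_s = λ_s/λ_p = 1540/929 = 1.658.
L_p/L_s = (R_p/R_s)²(T_p/T_s)⁴ = (0.333)²(1.658)⁴ = 0.8374.
F_p/F_s = (L_p/L_s)/(d_p/d_s)² = 0.8374/(6.00)² = 0.02326.

0.0233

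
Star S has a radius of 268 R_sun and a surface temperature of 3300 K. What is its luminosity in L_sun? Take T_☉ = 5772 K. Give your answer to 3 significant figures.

7.67×10^3 L_sun

L/L_☉ = (R/R_☉)² (T/T_☉)⁴ = (268)² × (3300/5772)⁴
       = 7.182×10^4 × (0.5717)⁴ = 7.182×10^4 × 0.1068 = 7674.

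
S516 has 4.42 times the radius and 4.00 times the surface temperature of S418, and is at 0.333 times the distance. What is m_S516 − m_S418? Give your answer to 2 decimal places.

L_S516/L_S418 = (4.42)²(4.00)⁴ = 5001.
F_S516/F_S418 = (L_S516/L_S418)/(d_S516/d_S418)² = 5001/0.1109 = 4.510×10^4.
m_S516 − m_S418 = −2.5 log₁₀(4.510×10^4) = -11.64.

-11.64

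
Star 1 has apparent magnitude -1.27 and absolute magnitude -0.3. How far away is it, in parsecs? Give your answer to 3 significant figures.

m − M = 5 log₁₀(d/10 pc)
-1.27 − (-0.3) = -0.97 = 5 log₁₀(d/10)
d = 10 × 10^(-0.97/5) = 10 × 10^-0.194 = 6.397 pc.

6.40 pc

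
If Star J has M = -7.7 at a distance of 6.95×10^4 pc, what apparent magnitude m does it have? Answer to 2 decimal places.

m = M + 5 log₁₀(d/10 pc) = -7.7 + 5 log₁₀(6.95×10^4/10)
  = -7.7 + 5 × 3.842 = -7.7 + 19.21 = 11.51.

11.51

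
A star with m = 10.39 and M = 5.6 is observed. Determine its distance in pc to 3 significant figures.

90.8 pc

m − M = 5 log₁₀(d/10 pc)
10.39 − (5.6) = 4.79 = 5 log₁₀(d/10)
d = 10 × 10^(4.79/5) = 10 × 10^0.958 = 90.78 pc.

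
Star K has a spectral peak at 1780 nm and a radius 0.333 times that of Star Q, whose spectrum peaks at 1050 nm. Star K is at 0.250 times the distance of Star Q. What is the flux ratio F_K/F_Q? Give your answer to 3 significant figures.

0.215

Wien's law: T_K/T_Q = λ_Q/λ_K = 1050/1780 = 0.5899.
L_K/L_Q = (R_K/R_Q)²(T_K/T_Q)⁴ = (0.333)²(0.5899)⁴ = 0.01343.
F_K/F_Q = (L_K/L_Q)/(d_K/d_Q)² = 0.01343/(0.250)² = 0.2148.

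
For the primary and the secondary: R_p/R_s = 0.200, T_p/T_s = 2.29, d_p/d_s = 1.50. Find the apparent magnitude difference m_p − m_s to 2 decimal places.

0.78

L_p/L_s = (0.200)²(2.29)⁴ = 1.100.
F_p/F_s = (L_p/L_s)/(d_p/d_s)² = 1.100/2.250 = 0.4889.
m_p − m_s = −2.5 log₁₀(0.4889) = 0.78.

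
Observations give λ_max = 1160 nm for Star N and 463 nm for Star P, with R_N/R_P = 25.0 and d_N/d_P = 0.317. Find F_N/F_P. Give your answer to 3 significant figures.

Wien's law: T_N/T_P = λ_P/λ_N = 463/1160 = 0.3991.
L_N/L_P = (R_N/R_P)²(T_N/T_P)⁴ = (25.0)²(0.3991)⁴ = 15.86.
F_N/F_P = (L_N/L_P)/(d_N/d_P)² = 15.86/(0.317)² = 157.9.

158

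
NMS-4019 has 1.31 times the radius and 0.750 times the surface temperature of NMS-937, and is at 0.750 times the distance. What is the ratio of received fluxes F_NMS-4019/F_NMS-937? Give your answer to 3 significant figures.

L_NMS-4019/L_NMS-937 = (R_NMS-4019/R_NMS-937)²(T_NMS-4019/T_NMS-937)⁴ = (1.31)² × (0.750)⁴ = 0.5430.
F_NMS-4019/F_NMS-937 = (L_NMS-4019/L_NMS-937)/(d_NMS-4019/d_NMS-937)² = 0.5430 / (0.750)² = 0.9653.

0.965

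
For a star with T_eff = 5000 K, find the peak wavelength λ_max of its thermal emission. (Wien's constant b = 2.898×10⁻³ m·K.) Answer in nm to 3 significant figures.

λ_max = b/T = 2.898×10⁻³ / 5000 = 5.80×10^-7 m = 579.6 nm.

580 nm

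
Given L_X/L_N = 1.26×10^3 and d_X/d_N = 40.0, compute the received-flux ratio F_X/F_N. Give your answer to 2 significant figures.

F = L/(4πd²), so F_X/F_N = (L_X/L_N) / (d_X/d_N)²
= 1.26×10^3 / (40.0)² = 1.26×10^3 / 1600 = 0.7875.

0.79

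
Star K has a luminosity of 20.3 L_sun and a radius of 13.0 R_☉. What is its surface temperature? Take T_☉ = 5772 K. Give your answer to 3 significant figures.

3.40×10^3 K

T/T_☉ = (L/L_☉)^(1/4) / (R/R_☉)^(1/2)
T = 5772 × (20.3)^(1/4) / √(13.0) = 5772 × 2.123 / 3.606 = 3398 K.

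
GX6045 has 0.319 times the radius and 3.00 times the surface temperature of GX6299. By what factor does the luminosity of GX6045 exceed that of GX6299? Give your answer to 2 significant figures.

From the Stefan–Boltzmann law, L ∝ R²T⁴, so
L_GX6045/L_GX6299 = (R_GX6045/R_GX6299)² (T_GX6045/T_GX6299)⁴ = (0.319)² × (3.00)⁴ = 0.1018 × 81.00 = 8.243.

8.2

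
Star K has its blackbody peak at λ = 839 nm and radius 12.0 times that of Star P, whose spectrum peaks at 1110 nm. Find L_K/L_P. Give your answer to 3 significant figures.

441

Wien's law gives T ∝ 1/λ_max, so T_K/T_P = λ_P/λ_K = 1110/839 = 1.323.
Then L ∝ R²T⁴ gives L_K/L_P = (12.0)² × (1.323)⁴ = 144.0 × 3.064 = 441.2.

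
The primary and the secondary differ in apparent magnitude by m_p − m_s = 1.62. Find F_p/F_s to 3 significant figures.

F_p/F_s = 10^(−(m_p − m_s)/2.5) = 10^(-1.62/2.5) = 10^-0.648 = 0.2249.

0.225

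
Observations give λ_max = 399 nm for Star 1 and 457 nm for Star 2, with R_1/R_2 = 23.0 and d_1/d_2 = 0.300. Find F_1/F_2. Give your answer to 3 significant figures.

1.01×10^4

Wien's law: T_1/T_2 = λ_2/λ_1 = 457/399 = 1.145.
L_1/L_2 = (R_1/R_2)²(T_1/T_2)⁴ = (23.0)²(1.145)⁴ = 910.4.
F_1/F_2 = (L_1/L_2)/(d_1/d_2)² = 910.4/(0.300)² = 1.012×10^4.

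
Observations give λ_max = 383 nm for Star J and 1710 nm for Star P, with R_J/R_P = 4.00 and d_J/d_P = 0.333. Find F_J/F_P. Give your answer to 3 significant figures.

Wien's law: T_J/T_P = λ_P/λ_J = 1710/383 = 4.465.
L_J/L_P = (R_J/R_P)²(T_J/T_P)⁴ = (4.00)²(4.465)⁴ = 6358.
F_J/F_P = (L_J/L_P)/(d_J/d_P)² = 6358/(0.333)² = 5.734×10^4.

5.73×10^4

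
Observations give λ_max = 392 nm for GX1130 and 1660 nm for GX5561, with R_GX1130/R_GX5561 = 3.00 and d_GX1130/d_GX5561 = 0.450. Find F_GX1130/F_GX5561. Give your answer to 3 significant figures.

1.43×10^4

Wien's law: T_GX1130/T_GX5561 = λ_GX5561/λ_GX1130 = 1660/392 = 4.235.
L_GX1130/L_GX5561 = (R_GX1130/R_GX5561)²(T_GX1130/T_GX5561)⁴ = (3.00)²(4.235)⁴ = 2894.
F_GX1130/F_GX5561 = (L_GX1130/L_GX5561)/(d_GX1130/d_GX5561)² = 2894/(0.450)² = 1.429×10^4.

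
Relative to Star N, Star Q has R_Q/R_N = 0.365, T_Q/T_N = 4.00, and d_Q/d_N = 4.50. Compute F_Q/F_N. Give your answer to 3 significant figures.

1.68

L_Q/L_N = (R_Q/R_N)²(T_Q/T_N)⁴ = (0.365)² × (4.00)⁴ = 34.11.
F_Q/F_N = (L_Q/L_N)/(d_Q/d_N)² = 34.11 / (4.50)² = 1.684.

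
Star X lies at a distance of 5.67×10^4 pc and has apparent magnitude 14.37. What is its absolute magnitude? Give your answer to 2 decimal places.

M = m − 5 log₁₀(d/10 pc) = 14.37 − 5 log₁₀(5.67×10^4/10)
  = 14.37 − 5 × 3.754 = 14.37 − 18.77 = -4.40.

-4.40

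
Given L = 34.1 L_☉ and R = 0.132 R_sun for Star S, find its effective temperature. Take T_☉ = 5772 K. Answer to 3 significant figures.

3.84×10^4 K

T/T_☉ = (L/L_☉)^(1/4) / (R/R_☉)^(1/2)
T = 5772 × (34.1)^(1/4) / √(0.132) = 5772 × 2.417 / 0.3633 = 3.839×10^4 K.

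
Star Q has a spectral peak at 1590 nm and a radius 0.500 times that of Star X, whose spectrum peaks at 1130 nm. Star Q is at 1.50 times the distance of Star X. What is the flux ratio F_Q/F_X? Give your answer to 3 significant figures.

Wien's law: T_Q/T_X = λ_X/λ_Q = 1130/1590 = 0.7107.
L_Q/L_X = (R_Q/R_X)²(T_Q/T_X)⁴ = (0.500)²(0.7107)⁴ = 0.06378.
F_Q/F_X = (L_Q/L_X)/(d_Q/d_X)² = 0.06378/(1.50)² = 0.02835.

0.0283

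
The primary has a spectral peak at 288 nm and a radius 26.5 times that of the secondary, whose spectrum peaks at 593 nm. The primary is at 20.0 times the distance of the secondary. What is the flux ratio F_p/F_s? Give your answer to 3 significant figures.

Wien's law: T_p/T_s = λ_s/λ_p = 593/288 = 2.059.
L_p/L_s = (R_p/R_s)²(T_p/T_s)⁴ = (26.5)²(2.059)⁴ = 1.262×10^4.
F_p/F_s = (L_p/L_s)/(d_p/d_s)² = 1.262×10^4/(20.0)² = 31.56.

31.6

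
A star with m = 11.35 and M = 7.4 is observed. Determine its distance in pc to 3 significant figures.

m − M = 5 log₁₀(d/10 pc)
11.35 − (7.4) = 3.95 = 5 log₁₀(d/10)
d = 10 × 10^(3.95/5) = 10 × 10^0.790 = 61.66 pc.

61.7 pc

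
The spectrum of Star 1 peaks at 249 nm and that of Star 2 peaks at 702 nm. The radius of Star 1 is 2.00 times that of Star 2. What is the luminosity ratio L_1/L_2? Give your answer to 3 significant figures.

Wien's law gives T ∝ 1/λ_max, so T_1/T_2 = λ_2/λ_1 = 702/249 = 2.819.
Then L ∝ R²T⁴ gives L_1/L_2 = (2.00)² × (2.819)⁴ = 4.000 × 63.18 = 252.7.

253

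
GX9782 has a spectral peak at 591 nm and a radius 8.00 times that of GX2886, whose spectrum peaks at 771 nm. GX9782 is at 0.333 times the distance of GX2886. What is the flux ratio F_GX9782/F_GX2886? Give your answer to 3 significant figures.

Wien's law: T_GX9782/T_GX2886 = λ_GX2886/λ_GX9782 = 771/591 = 1.305.
L_GX9782/L_GX2886 = (R_GX9782/R_GX2886)²(T_GX9782/T_GX2886)⁴ = (8.00)²(1.305)⁴ = 185.4.
F_GX9782/F_GX2886 = (L_GX9782/L_GX2886)/(d_GX9782/d_GX2886)² = 185.4/(0.333)² = 1672.

1.67×10^3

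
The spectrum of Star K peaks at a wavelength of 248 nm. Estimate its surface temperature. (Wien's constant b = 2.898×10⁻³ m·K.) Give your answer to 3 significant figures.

1.17×10^4 K

T = b/λ_max = 2.898×10⁻³ / (248×10⁻⁹) = 1.169×10^4 K.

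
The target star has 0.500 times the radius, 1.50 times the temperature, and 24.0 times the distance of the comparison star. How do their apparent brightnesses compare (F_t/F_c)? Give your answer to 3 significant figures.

L_t/L_c = (R_t/R_c)²(T_t/T_c)⁴ = (0.500)² × (1.50)⁴ = 1.266.
F_t/F_c = (L_t/L_c)/(d_t/d_c)² = 1.266 / (24.0)² = 0.002197.

0.00220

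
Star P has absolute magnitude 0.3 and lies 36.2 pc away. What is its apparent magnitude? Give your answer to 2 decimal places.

m = M + 5 log₁₀(d/10 pc) = 0.3 + 5 log₁₀(36.2/10)
  = 0.3 + 5 × 0.559 = 0.3 + 2.79 = 3.09.

3.09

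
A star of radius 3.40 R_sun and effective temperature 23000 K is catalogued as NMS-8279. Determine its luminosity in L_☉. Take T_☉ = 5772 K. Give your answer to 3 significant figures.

2.91×10^3 L_☉

L/L_☉ = (R/R_☉)² (T/T_☉)⁴ = (3.40)² × (23000/5772)⁴
       = 11.56 × (3.985)⁴ = 11.56 × 252.1 = 2914.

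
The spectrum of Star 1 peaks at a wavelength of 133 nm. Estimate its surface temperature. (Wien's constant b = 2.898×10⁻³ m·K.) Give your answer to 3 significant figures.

T = b/λ_max = 2.898×10⁻³ / (133×10⁻⁹) = 2.179×10^4 K.

2.18×10^4 K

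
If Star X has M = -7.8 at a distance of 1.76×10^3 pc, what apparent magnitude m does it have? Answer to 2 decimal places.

m = M + 5 log₁₀(d/10 pc) = -7.8 + 5 log₁₀(1.76×10^3/10)
  = -7.8 + 5 × 2.246 = -7.8 + 11.23 = 3.43.

3.43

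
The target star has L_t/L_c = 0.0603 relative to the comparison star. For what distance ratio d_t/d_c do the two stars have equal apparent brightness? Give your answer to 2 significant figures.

Equal flux requires L_t/d_t² = L_c/d_c², so d_t/d_c = √(L_t/L_c)
= √(0.0603) = 0.2456.

0.25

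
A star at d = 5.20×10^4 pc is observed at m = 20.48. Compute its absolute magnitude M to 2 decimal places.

M = m − 5 log₁₀(d/10 pc) = 20.48 − 5 log₁₀(5.20×10^4/10)
  = 20.48 − 5 × 3.716 = 20.48 − 18.58 = 1.90.

1.90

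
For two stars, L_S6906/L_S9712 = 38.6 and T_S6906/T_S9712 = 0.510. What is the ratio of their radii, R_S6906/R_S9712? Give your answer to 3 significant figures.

23.9

L ∝ R²T⁴ gives R ∝ √L / T², so
R_S6906/R_S9712 = √(38.6) / (0.510)² = 6.213 / 0.2601 = 23.89.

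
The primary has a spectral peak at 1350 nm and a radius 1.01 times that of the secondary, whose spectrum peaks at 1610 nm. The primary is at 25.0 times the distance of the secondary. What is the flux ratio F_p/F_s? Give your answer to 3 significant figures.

Wien's law: T_p/T_s = λ_s/λ_p = 1610/1350 = 1.193.
L_p/L_s = (R_p/R_s)²(T_p/T_s)⁴ = (1.01)²(1.193)⁴ = 2.064.
F_p/F_s = (L_p/L_s)/(d_p/d_s)² = 2.064/(25.0)² = 0.003302.

0.00330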